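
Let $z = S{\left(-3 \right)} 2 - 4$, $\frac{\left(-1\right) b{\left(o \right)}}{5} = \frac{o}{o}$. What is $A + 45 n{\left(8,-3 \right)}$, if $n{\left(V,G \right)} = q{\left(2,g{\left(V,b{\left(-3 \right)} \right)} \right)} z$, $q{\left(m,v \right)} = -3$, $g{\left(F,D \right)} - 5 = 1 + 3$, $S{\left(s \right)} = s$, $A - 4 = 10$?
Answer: $1364$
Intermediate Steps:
$A = 14$ ($A = 4 + 10 = 14$)
$b{\left(o \right)} = -5$ ($b{\left(o \right)} = - 5 \frac{o}{o} = \left(-5\right) 1 = -5$)
$g{\left(F,D \right)} = 9$ ($g{\left(F,D \right)} = 5 + \left(1 + 3\right) = 5 + 4 = 9$)
$z = -10$ ($z = \left(-3\right) 2 - 4 = -6 - 4 = -10$)
$n{\left(V,G \right)} = 30$ ($n{\left(V,G \right)} = \left(-3\right) \left(-10\right) = 30$)
$A + 45 n{\left(8,-3 \right)} = 14 + 45 \cdot 30 = 14 + 1350 = 1364$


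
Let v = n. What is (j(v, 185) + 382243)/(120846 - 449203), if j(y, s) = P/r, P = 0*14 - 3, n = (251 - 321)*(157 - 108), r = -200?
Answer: -76448603/65671400 ≈ -1.1641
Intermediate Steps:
n = -3430 (n = -70*49 = -3430)
P = -3 (P = 0 - 3 = -3)
v = -3430
j(y, s) = 3/200 (j(y, s) = -3/(-200) = -3*(-1/200) = 3/200)
(j(v, 185) + 382243)/(120846 - 449203) = (3/200 + 382243)/(120846 - 449203) = (76448603/200)/(-328357) = (76448603/200)*(-1/328357) = -76448603/65671400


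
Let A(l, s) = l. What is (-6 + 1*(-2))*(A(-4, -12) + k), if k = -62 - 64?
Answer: 1040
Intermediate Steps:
k = -126
(-6 + 1*(-2))*(A(-4, -12) + k) = (-6 + 1*(-2))*(-4 - 126) = (-6 - 2)*(-130) = -8*(-130) = 1040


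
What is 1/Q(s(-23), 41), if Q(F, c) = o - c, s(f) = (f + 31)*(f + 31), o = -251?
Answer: -1/292 ≈ -0.0034247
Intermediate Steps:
s(f) = (31 + f)**2 (s(f) = (31 + f)*(31 + f) = (31 + f)**2)
Q(F, c) = -251 - c
1/Q(s(-23), 41) = 1/(-251 - 1*41) = 1/(-251 - 41) = 1/(-292) = -1/292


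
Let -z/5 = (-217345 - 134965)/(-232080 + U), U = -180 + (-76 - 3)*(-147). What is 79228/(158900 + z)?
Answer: 178381842/357745375 ≈ 0.49863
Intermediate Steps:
U = 11433 (U = -180 - 79*(-147) = -180 + 11613 = 11433)
z = -35950/4503 (z = -5*(-217345 - 134965)/(-232080 + 11433) = -(-1761550)/(-220647) = -(-1761550)*(-1)/220647 = -5*7190/4503 = -35950/4503 ≈ -7.9836)
79228/(158900 + z) = 79228/(158900 - 35950/4503) = 79228/(715490750/4503) = 79228*(4503/715490750) = 178381842/357745375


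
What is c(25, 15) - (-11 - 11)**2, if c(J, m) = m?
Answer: -469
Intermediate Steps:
c(25, 15) - (-11 - 11)**2 = 15 - (-11 - 11)**2 = 15 - 1*(-22)**2 = 15 - 1*484 = 15 - 484 = -469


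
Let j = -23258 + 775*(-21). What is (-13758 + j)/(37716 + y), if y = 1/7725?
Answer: -411672975/291356101 ≈ -1.4130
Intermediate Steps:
y = 1/7725 ≈ 0.00012945
j = -39533 (j = -23258 - 16275 = -39533)
(-13758 + j)/(37716 + y) = (-13758 - 39533)/(37716 + 1/7725) = -53291/291356101/7725 = -53291*7725/291356101 = -411672975/291356101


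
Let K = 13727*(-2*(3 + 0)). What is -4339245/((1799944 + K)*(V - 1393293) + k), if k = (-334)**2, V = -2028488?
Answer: 4339245/5877189341986 ≈ 7.3832e-7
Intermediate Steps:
k = 111556
K = -82362 (K = 13727*(-2*3) = 13727*(-6) = -82362)
-4339245/((1799944 + K)*(V - 1393293) + k) = -4339245/((1799944 - 82362)*(-2028488 - 1393293) + 111556) = -4339245/(1717582*(-3421781) + 111556) = -4339245/(-5877189453542 + 111556) = -4339245/(-5877189341986) = -4339245*(-1/5877189341986) = 4339245/5877189341986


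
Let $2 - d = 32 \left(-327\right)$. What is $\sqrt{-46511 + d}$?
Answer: $9 i \sqrt{445} \approx 189.86 i$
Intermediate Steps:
$d = 10466$ ($d = 2 - 32 \left(-327\right) = 2 - -10464 = 2 + 10464 = 10466$)
$\sqrt{-46511 + d} = \sqrt{-46511 + 10466} = \sqrt{-36045} = 9 i \sqrt{445}$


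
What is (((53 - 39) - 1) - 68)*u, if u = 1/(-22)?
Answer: 5/2 ≈ 2.5000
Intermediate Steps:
u = -1/22 ≈ -0.045455
(((53 - 39) - 1) - 68)*u = (((53 - 39) - 1) - 68)*(-1/22) = ((14 - 1) - 68)*(-1/22) = (13 - 68)*(-1/22) = -55*(-1/22) = 5/2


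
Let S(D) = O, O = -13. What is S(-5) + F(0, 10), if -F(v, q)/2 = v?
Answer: -13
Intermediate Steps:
F(v, q) = -2*v
S(D) = -13
S(-5) + F(0, 10) = -13 - 2*0 = -13 + 0 = -13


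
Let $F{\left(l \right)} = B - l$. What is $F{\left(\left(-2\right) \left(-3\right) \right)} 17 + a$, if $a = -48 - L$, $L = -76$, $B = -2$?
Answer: $-108$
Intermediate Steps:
$a = 28$ ($a = -48 - -76 = -48 + 76 = 28$)
$F{\left(l \right)} = -2 - l$
$F{\left(\left(-2\right) \left(-3\right) \right)} 17 + a = \left(-2 - \left(-2\right) \left(-3\right)\right) 17 + 28 = \left(-2 - 6\right) 17 + 28 = \left(-8\right) 17 + 28 = -136 + 28 = -108$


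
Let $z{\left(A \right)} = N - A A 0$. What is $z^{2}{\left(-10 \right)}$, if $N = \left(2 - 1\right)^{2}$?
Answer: $1$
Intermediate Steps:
$N = 1$ ($N = 1^{2} = 1$)
$z{\left(A \right)} = 1$ ($z{\left(A \right)} = 1 - A A 0 = 1 - A^{2} \cdot 0 = 1 - 0 = 1 + 0 = 1$)
$z^{2}{\left(-10 \right)} = 1^{2} = 1$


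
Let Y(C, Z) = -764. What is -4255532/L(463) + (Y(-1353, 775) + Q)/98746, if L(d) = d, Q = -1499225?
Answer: -420911257779/45719398 ≈ -9206.4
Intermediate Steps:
-4255532/L(463) + (Y(-1353, 775) + Q)/98746 = -4255532/463 + (-764 - 1499225)/98746 = -4255532*1/463 - 1499989*1/98746 = -4255532/463 - 1499989/98746 = -420911257779/45719398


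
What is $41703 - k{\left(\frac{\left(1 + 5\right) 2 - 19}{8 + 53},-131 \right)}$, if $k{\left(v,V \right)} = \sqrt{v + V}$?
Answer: $41703 - \frac{i \sqrt{487878}}{61} \approx 41703.0 - 11.451 i$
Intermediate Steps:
$k{\left(v,V \right)} = \sqrt{V + v}$
$41703 - k{\left(\frac{\left(1 + 5\right) 2 - 19}{8 + 53},-131 \right)} = 41703 - \sqrt{-131 + \frac{\left(1 + 5\right) 2 - 19}{8 + 53}} = 41703 - \sqrt{-131 + \frac{6 \cdot 2 - 19}{61}} = 41703 - \sqrt{-131 + \left(12 - 19\right) \frac{1}{61}} = 41703 - \sqrt{-131 - \frac{7}{61}} = 41703 - \sqrt{- \frac{7998}{61}} = 41703 - \frac{i \sqrt{487878}}{61}$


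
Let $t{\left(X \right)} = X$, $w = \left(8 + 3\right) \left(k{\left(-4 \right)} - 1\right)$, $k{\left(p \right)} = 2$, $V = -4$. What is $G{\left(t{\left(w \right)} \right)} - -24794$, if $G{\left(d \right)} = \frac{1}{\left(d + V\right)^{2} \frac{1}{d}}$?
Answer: $\frac{1214917}{49} \approx 24794.0$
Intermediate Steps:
$w = 11$ ($w = \left(8 + 3\right) \left(2 - 1\right) = 11 \cdot 1 = 11$)
$G{\left(d \right)} = \frac{d}{\left(-4 + d\right)^{2}}$ ($G{\left(d \right)} = \frac{1}{\left(d - 4\right)^{2} \frac{1}{d}} = \frac{1}{\left(-4 + d\right)^{2} \frac{1}{d}} = \frac{1}{\frac{1}{d} \left(-4 + d\right)^{2}} = \frac{d}{\left(-4 + d\right)^{2}}$)
$G{\left(t{\left(w \right)} \right)} - -24794 = \frac{11}{\left(-4 + 11\right)^{2}} - -24794 = \frac{11}{49} + 24794 = \frac{1214917}{49}$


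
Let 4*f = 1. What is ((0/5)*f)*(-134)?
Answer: 0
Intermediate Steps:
f = ¼ (f = (¼)*1 = ¼ ≈ 0.25000)
((0/5)*f)*(-134) = ((0/5)*(¼))*(-134) = (((⅕)*0)*(¼))*(-134) = (0*(¼))*(-134) = 0*(-134) = 0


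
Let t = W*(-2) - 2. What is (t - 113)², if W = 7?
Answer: 16641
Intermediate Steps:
t = -16 (t = 7*(-2) - 2 = -14 - 2 = -16)
(t - 113)² = (-16 - 113)² = (-129)² = 16641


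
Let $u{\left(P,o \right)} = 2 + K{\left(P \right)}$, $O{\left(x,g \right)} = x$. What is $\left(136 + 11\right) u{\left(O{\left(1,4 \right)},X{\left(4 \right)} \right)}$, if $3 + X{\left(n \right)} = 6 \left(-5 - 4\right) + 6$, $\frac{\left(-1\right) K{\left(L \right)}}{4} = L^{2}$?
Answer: $-294$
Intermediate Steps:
$K{\left(L \right)} = - 4 L^{2}$
$X{\left(n \right)} = -51$ ($X{\left(n \right)} = -3 + \left(6 \left(-5 - 4\right) + 6\right) = -3 + \left(6 \left(-9\right) + 6\right) = -3 + \left(-54 + 6\right) = -3 - 48 = -51$)
$u{\left(P,o \right)} = 2 - 4 P^{2}$
$\left(136 + 11\right) u{\left(O{\left(1,4 \right)},X{\left(4 \right)} \right)} = \left(136 + 11\right) \left(2 - 4 \cdot 1^{2}\right) = 147 \left(2 - 4\right) = 147 \left(-2\right) = -294$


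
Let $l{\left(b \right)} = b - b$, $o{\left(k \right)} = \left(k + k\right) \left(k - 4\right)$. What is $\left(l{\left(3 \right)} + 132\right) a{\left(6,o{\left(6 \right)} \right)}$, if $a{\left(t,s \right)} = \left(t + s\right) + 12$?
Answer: $5544$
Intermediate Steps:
$o{\left(k \right)} = 2 k \left(-4 + k\right)$
$a{\left(t,s \right)} = 12 + s + t$ ($a{\left(t,s \right)} = \left(s + t\right) + 12 = 12 + s + t$)
$l{\left(b \right)} = 0$
$\left(l{\left(3 \right)} + 132\right) a{\left(6,o{\left(6 \right)} \right)} = \left(0 + 132\right) \left(12 + 2 \cdot 6 \left(-4 + 6\right) + 6\right) = 132 \left(12 + 2 \cdot 6 \cdot 2 + 6\right) = 132 \left(12 + 24 + 6\right) = 132 \cdot 42 = 5544$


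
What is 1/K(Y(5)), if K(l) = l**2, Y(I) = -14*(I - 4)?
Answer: 1/196 ≈ 0.0051020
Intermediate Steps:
Y(I) = 56 - 14*I (Y(I) = -14*(-4 + I) = 56 - 14*I)
1/K(Y(5)) = 1/((56 - 14*5)**2) = 1/((56 - 70)**2) = 1/((-14)**2) = 1/196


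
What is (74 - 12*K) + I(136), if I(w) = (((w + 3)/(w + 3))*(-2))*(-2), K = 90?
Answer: -1002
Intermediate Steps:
I(w) = 4 (I(w) = (((3 + w)/(3 + w))*(-2))*(-2) = (1*(-2))*(-2) = -2*(-2) = 4)
(74 - 12*K) + I(136) = (74 - 12*90) + 4 = (74 - 1080) + 4 = -1006 + 4 = -1002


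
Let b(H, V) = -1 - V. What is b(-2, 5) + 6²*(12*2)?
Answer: 858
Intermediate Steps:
b(-2, 5) + 6²*(12*2) = (-1 - 1*5) + 6²*(12*2) = (-1 - 5) + 36*24 = -6 + 864 = 858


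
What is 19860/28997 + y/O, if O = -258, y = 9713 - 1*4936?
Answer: -133394789/7481226 ≈ -17.831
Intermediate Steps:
y = 4777 (y = 9713 - 4936 = 4777)
19860/28997 + y/O = 19860/28997 + 4777/(-258) = 19860*(1/28997) + 4777*(-1/258) = 19860/28997 - 4777/258 = -133394789/7481226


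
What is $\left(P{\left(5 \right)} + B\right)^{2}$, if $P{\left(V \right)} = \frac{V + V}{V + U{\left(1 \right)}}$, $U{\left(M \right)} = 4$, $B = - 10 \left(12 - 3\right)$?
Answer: $\frac{640000}{81} \approx 7901.2$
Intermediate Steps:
$B = -90$ ($B = \left(-10\right) 9 = -90$)
$P{\left(V \right)} = \frac{2 V}{4 + V}$ ($P{\left(V \right)} = \frac{V + V}{V + 4} = \frac{2 V}{4 + V}$)
$\left(P{\left(5 \right)} + B\right)^{2} = \left(2 \cdot 5 \frac{1}{4 + 5} - 90\right)^{2} = \left(2 \cdot 5 \cdot \frac{1}{9} - 90\right)^{2} = \left(\frac{10}{9} - 90\right)^{2} = \left(- \frac{800}{9}\right)^{2} = \frac{640000}{81}$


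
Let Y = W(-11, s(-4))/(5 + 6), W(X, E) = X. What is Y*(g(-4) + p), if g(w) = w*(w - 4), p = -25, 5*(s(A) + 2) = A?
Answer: -7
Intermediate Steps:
s(A) = -2 + A/5
Y = -1 (Y = -11/(5 + 6) = -11/11 = -11*1/11 = -1)
g(w) = w*(-4 + w)
Y*(g(-4) + p) = -(-4*(-4 - 4) - 25) = -(-4*(-8) - 25) = -(32 - 25) = -1*7 = -7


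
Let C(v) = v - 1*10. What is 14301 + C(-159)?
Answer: 14132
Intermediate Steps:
C(v) = -10 + v (C(v) = v - 10 = -10 + v)
14301 + C(-159) = 14301 + (-10 - 159) = 14301 - 169 = 14132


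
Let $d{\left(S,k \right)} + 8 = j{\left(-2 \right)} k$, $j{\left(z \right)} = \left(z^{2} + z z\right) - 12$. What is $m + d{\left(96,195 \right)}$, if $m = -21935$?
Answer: $-22723$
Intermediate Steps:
$j{\left(z \right)} = -12 + 2 z^{2}$ ($j{\left(z \right)} = \left(z^{2} + z^{2}\right) - 12 = 2 z^{2} - 12 = -12 + 2 z^{2}$)
$d{\left(S,k \right)} = -8 - 4 k$ ($d{\left(S,k \right)} = -8 + \left(-12 + 2 \left(-2\right)^{2}\right) k = -8 + \left(-12 + 2 \cdot 4\right) k = -8 + \left(-12 + 8\right) k = -8 - 4 k$)
$m + d{\left(96,195 \right)} = -21935 - 788 = -22723$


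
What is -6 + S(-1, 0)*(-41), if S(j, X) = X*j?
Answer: -6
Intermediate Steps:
-6 + S(-1, 0)*(-41) = -6 + (0*(-1))*(-41) = -6 + 0*(-41) = -6 + 0 = -6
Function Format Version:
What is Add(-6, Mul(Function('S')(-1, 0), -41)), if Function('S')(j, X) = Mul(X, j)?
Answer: -6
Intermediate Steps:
Add(-6, Mul(Function('S')(-1, 0), -41)) = Add(-6, Mul(Mul(0, -1), -41)) = Add(-6, Mul(0, -41)) = Add(-6, 0) = -6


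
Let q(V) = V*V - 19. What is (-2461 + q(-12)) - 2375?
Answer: -4711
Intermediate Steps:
q(V) = -19 + V² (q(V) = V² - 19 = -19 + V²)
(-2461 + q(-12)) - 2375 = (-2461 + (-19 + (-12)²)) - 2375 = (-2461 + (-19 + 144)) - 2375 = (-2461 + 125) - 2375 = -2336 - 2375 = -4711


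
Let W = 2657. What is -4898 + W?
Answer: -2241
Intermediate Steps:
-4898 + W = -4898 + 2657 = -2241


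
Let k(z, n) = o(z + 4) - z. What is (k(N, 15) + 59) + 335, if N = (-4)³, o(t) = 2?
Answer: 460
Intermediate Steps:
N = -64
k(z, n) = 2 - z
(k(N, 15) + 59) + 335 = ((2 - 1*(-64)) + 59) + 335 = ((2 + 64) + 59) + 335 = (66 + 59) + 335 = 125 + 335 = 460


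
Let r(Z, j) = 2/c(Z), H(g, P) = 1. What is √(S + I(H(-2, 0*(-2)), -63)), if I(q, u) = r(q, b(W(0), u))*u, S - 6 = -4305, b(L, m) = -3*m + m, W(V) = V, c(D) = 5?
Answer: I*√108105/5 ≈ 65.759*I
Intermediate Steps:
b(L, m) = -2*m
S = -4299 (S = 6 - 4305 = -4299)
r(Z, j) = ⅖ (r(Z, j) = 2/5 = 2*(⅕) = ⅖)
I(q, u) = 2*u/5
√(S + I(H(-2, 0*(-2)), -63)) = √(-4299 + (⅖)*(-63)) = √(-4299 - 126/5) = √(-21621/5) = I*√108105/5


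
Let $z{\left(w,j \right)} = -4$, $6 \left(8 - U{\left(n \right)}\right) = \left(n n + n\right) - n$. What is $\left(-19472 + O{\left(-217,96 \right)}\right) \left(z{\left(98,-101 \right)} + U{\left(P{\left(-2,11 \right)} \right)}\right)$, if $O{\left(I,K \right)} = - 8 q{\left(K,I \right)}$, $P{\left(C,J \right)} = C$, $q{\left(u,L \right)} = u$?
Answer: $- \frac{202400}{3} \approx -67467.0$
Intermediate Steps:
$U{\left(n \right)} = 8 - \frac{n^{2}}{6}$ ($U{\left(n \right)} = 8 - \frac{\left(n n + n\right) - n}{6} = 8 - \frac{\left(n^{2} + n\right) - n}{6} = 8 - \frac{\left(n + n^{2}\right) - n}{6} = 8 - \frac{n^{2}}{6}$)
$O{\left(I,K \right)} = - 8 K$
$\left(-19472 + O{\left(-217,96 \right)}\right) \left(z{\left(98,-101 \right)} + U{\left(P{\left(-2,11 \right)} \right)}\right) = \left(-19472 - 768\right) \left(-4 + \left(8 - \frac{\left(-2\right)^{2}}{6}\right)\right) = \left(-19472 - 768\right) \left(-4 + \left(8 - \frac{2}{3}\right)\right) = - 20240 \left(-4 + \left(8 - \frac{2}{3}\right)\right) = - 20240 \left(-4 + \frac{22}{3}\right) = \left(-20240\right) \frac{10}{3} = - \frac{202400}{3}$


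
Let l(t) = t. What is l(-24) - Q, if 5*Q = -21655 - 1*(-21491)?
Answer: 44/5 ≈ 8.8000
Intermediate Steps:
Q = -164/5 (Q = (-21655 - 1*(-21491))/5 = (-21655 + 21491)/5 = (⅕)*(-164) = -164/5 ≈ -32.800)
l(-24) - Q = -24 - 1*(-164/5) = -24 + 164/5 = 44/5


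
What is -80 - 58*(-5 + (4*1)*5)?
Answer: -950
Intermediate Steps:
-80 - 58*(-5 + (4*1)*5) = -80 - 58*(-5 + 4*5) = -80 - 58*(-5 + 20) = -80 - 58*15 = -80 - 870 = -950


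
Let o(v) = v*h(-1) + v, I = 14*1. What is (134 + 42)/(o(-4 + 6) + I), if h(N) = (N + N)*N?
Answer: 44/5 ≈ 8.8000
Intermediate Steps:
h(N) = 2*N² (h(N) = (2*N)*N = 2*N²)
I = 14
o(v) = 3*v (o(v) = v*(2*(-1)²) + v = v*(2*1) + v = v*2 + v = 2*v + v = 3*v)
(134 + 42)/(o(-4 + 6) + I) = (134 + 42)/(3*(-4 + 6) + 14) = 176/(3*2 + 14) = 176/(6 + 14) = 176/20 = 176*(1/20) = 44/5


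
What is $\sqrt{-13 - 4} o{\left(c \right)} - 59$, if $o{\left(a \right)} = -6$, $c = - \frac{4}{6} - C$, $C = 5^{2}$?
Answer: $-59 - 6 i \sqrt{17} \approx -59.0 - 24.739 i$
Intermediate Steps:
$C = 25$
$c = - \frac{77}{3}$ ($c = - \frac{4}{6} - 25 = \left(-4\right) \frac{1}{6} - 25 = - \frac{2}{3} - 25 = - \frac{77}{3} \approx -25.667$)
$\sqrt{-13 - 4} o{\left(c \right)} - 59 = \sqrt{-13 - 4} \left(-6\right) - 59 = \sqrt{-17} \left(-6\right) - 59 = i \sqrt{17} \left(-6\right) - 59 = - 6 i \sqrt{17} - 59 = -59 - 6 i \sqrt{17}$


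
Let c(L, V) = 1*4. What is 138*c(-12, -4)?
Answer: 552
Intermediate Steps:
c(L, V) = 4
138*c(-12, -4) = 138*4 = 552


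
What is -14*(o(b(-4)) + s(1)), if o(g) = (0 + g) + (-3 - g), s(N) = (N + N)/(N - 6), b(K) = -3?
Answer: 238/5 ≈ 47.600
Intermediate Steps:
s(N) = 2*N/(-6 + N) (s(N) = (2*N)/(-6 + N) = 2*N/(-6 + N))
o(g) = -3 (o(g) = g + (-3 - g) = -3)
-14*(o(b(-4)) + s(1)) = -14*(-3 + 2*1/(-6 + 1)) = -14*(-3 + 2*1/(-5)) = -14*(-3 + 2*1*(-⅕)) = -14*(-3 - ⅖) = -14*(-17/5) = 238/5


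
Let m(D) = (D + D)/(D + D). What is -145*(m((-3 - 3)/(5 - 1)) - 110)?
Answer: 15805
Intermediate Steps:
m(D) = 1 (m(D) = (2*D)/((2*D)) = (2*D)*(1/(2*D)) = 1)
-145*(m((-3 - 3)/(5 - 1)) - 110) = -145*(1 - 110) = -145*(-109) = 15805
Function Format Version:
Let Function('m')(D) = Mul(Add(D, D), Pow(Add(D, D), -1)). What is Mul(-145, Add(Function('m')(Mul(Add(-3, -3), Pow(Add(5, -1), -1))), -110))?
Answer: 15805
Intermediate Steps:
Function('m')(D) = 1 (Function('m')(D) = Mul(Mul(2, D), Pow(Mul(2, D), -1)) = Mul(Mul(2, D), Mul(Rational(1, 2), Pow(D, -1))) = 1)
Mul(-145, Add(Function('m')(Mul(Add(-3, -3), Pow(Add(5, -1), -1))), -110)) = Mul(-145, Add(1, -110)) = Mul(-145, -109) = 15805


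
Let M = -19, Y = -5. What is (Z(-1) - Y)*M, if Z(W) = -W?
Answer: -114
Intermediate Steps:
(Z(-1) - Y)*M = (-1*(-1) - 1*(-5))*(-19) = (1 + 5)*(-19) = 6*(-19) = -114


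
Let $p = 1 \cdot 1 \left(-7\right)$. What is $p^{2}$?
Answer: $49$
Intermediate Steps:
$p = -7$ ($p = 1 \left(-7\right) = -7$)
$p^{2} = \left(-7\right)^{2} = 49$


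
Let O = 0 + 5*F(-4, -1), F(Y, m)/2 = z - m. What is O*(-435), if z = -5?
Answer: 17400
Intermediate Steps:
F(Y, m) = -10 - 2*m (F(Y, m) = 2*(-5 - m) = -10 - 2*m)
O = -40 (O = 0 + 5*(-10 - 2*(-1)) = 0 + 5*(-10 + 2) = 0 + 5*(-8) = 0 - 40 = -40)
O*(-435) = -40*(-435) = 17400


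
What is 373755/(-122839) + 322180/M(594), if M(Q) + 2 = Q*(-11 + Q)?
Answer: -4492754374/2126957285 ≈ -2.1123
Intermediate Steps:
M(Q) = -2 + Q*(-11 + Q)
373755/(-122839) + 322180/M(594) = 373755/(-122839) + 322180/(-2 + 594² - 11*594) = 373755*(-1/122839) + 322180/(-2 + 352836 - 6534) = -373755/122839 + 322180/346300 = -373755/122839 + 322180*(1/346300) = -373755/122839 + 16109/17315 = -4492754374/2126957285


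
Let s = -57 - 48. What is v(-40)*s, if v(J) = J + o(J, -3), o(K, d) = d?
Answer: 4515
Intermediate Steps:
v(J) = -3 + J (v(J) = J - 3 = -3 + J)
s = -105
v(-40)*s = (-3 - 40)*(-105) = -43*(-105) = 4515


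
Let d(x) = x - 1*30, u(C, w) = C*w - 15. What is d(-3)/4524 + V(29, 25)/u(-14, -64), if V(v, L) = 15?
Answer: 12929/1328548 ≈ 0.0097317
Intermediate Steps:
u(C, w) = -15 + C*w
d(x) = -30 + x (d(x) = x - 30 = -30 + x)
d(-3)/4524 + V(29, 25)/u(-14, -64) = (-30 - 3)/4524 + 15/(-15 - 14*(-64)) = -33*1/4524 + 15/(-15 + 896) = -11/1508 + 15/881 = 12929/1328548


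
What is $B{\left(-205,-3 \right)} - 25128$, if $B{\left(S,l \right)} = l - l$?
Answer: $-25128$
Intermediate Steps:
$B{\left(S,l \right)} = 0$
$B{\left(-205,-3 \right)} - 25128 = 0 - 25128 = -25128$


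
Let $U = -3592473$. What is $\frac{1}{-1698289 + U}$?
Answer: $- \frac{1}{5290762} \approx -1.8901 \cdot 10^{-7}$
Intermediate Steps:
$\frac{1}{-1698289 + U} = \frac{1}{-1698289 - 3592473} = \frac{1}{-5290762} = - \frac{1}{5290762}$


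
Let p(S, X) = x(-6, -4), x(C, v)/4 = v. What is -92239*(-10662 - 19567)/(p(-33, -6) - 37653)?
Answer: -2788292731/37669 ≈ -74021.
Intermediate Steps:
x(C, v) = 4*v
p(S, X) = -16 (p(S, X) = 4*(-4) = -16)
-92239*(-10662 - 19567)/(p(-33, -6) - 37653) = -92239*(-10662 - 19567)/(-16 - 37653) = -92239/((-37669/(-30229))) = -92239/((-37669*(-1/30229))) = -92239/37669/30229 = -92239*30229/37669 = -2788292731/37669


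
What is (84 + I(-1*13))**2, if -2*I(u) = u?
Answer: 32761/4 ≈ 8190.3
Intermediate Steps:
I(u) = -u/2
(84 + I(-1*13))**2 = (84 - (-1)*13/2)**2 = (84 - 1/2*(-13))**2 = (84 + 13/2)**2 = (181/2)**2 = 32761/4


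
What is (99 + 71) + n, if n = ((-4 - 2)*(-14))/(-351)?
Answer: 19862/117 ≈ 169.76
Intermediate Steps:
n = -28/117 (n = -6*(-14)*(-1/351) = 84*(-1/351) = -28/117 ≈ -0.23932)
(99 + 71) + n = (99 + 71) - 28/117 = 170 - 28/117 = 19862/117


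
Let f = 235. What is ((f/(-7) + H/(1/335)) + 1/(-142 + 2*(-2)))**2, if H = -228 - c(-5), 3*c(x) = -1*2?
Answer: 54568628755702681/9400356 ≈ 5.8049e+9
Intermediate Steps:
c(x) = -2/3 (c(x) = (-1*2)/3 = (1/3)*(-2) = -2/3)
H = -682/3 (H = -228 - 1*(-2/3) = -228 + 2/3 = -682/3 ≈ -227.33)
((f/(-7) + H/(1/335)) + 1/(-142 + 2*(-2)))**2 = ((235/(-7) - 682/(3*(1/335))) + 1/(-142 + 2*(-2)))**2 = ((235*(-1/7) - 682/(3*1/335)) + 1/(-142 - 4))**2 = ((-235/7 - 682/3*335) + 1/(-146))**2 = ((-235/7 - 228470/3) - 1/146)**2 = (-1599995/21 - 1/146)**2 = (-233599291/3066)**2 = 54568628755702681/9400356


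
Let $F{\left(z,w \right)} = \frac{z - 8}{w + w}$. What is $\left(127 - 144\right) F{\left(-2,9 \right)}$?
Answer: $\frac{85}{9} \approx 9.4444$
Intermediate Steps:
$F{\left(z,w \right)} = \frac{-8 + z}{2 w}$
$\left(127 - 144\right) F{\left(-2,9 \right)} = \left(127 - 144\right) \frac{-8 - 2}{2 \cdot 9} = - 17 \cdot \frac{1}{2} \cdot \frac{1}{9} \left(-10\right) = \left(-17\right) \left(- \frac{5}{9}\right) = \frac{85}{9}$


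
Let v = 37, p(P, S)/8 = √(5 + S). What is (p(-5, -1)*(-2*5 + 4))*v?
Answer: -3552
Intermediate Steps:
p(P, S) = 8*√(5 + S)
(p(-5, -1)*(-2*5 + 4))*v = ((8*√(5 - 1))*(-2*5 + 4))*37 = ((8*√4)*(-10 + 4))*37 = ((8*2)*(-6))*37 = (16*(-6))*37 = -96*37 = -3552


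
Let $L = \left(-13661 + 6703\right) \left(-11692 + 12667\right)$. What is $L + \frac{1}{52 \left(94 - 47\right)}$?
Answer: $- \frac{16580218199}{2444} \approx -6.784 \cdot 10^{6}$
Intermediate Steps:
$L = -6784050$ ($L = \left(-6958\right) 975 = -6784050$)
$L + \frac{1}{52 \left(94 - 47\right)} = -6784050 + \frac{1}{52 \left(94 - 47\right)} = -6784050 + \frac{1}{52 \cdot 47} = -6784050 + \frac{1}{2444} = - \frac{16580218199}{2444}$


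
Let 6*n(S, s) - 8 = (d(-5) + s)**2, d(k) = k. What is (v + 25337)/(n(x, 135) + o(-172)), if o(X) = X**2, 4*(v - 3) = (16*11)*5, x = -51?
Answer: 12780/16201 ≈ 0.78884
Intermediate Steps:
v = 223 (v = 3 + ((16*11)*5)/4 = 3 + (176*5)/4 = 3 + (1/4)*880 = 3 + 220 = 223)
n(S, s) = 4/3 + (-5 + s)**2/6
(v + 25337)/(n(x, 135) + o(-172)) = (223 + 25337)/((4/3 + (-5 + 135)**2/6) + (-172)**2) = 25560/((4/3 + (1/6)*130**2) + 29584) = 25560/((4/3 + (1/6)*16900) + 29584) = 25560/((4/3 + 8450/3) + 29584) = 25560/(2818 + 29584) = 25560/32402 = 25560*(1/32402) = 12780/16201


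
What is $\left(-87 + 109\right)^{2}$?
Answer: $484$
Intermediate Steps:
$\left(-87 + 109\right)^{2} = 22^{2} = 484$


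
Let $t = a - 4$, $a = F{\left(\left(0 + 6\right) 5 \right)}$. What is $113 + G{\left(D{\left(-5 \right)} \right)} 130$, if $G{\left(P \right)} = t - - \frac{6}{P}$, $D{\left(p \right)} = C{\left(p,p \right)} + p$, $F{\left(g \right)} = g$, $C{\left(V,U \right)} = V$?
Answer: $3415$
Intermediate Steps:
$a = 30$ ($a = \left(0 + 6\right) 5 = 6 \cdot 5 = 30$)
$D{\left(p \right)} = 2 p$ ($D{\left(p \right)} = p + p = 2 p$)
$t = 26$ ($t = 30 - 4 = 26$)
$G{\left(P \right)} = 26 + \frac{6}{P}$ ($G{\left(P \right)} = 26 - - \frac{6}{P} = 26 + \frac{6}{P}$)
$113 + G{\left(D{\left(-5 \right)} \right)} 130 = 113 + \left(26 + \frac{6}{2 \left(-5\right)}\right) 130 = 113 + \left(26 + \frac{6}{-10}\right) 130 = 113 + \left(26 + 6 \left(- \frac{1}{10}\right)\right) 130 = 113 + \left(26 - \frac{3}{5}\right) 130 = 113 + \frac{127}{5} \cdot 130 = 113 + 3302 = 3415$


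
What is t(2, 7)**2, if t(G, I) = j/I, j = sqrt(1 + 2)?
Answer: 3/49 ≈ 0.061224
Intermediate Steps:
j = sqrt(3) ≈ 1.7320
t(G, I) = sqrt(3)/I
t(2, 7)**2 = (sqrt(3)/7)**2 = 3/49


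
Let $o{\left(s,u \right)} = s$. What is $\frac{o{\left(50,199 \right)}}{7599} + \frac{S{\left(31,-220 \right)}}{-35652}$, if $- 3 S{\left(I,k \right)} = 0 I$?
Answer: $\frac{50}{7599} \approx 0.0065798$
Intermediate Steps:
$S{\left(I,k \right)} = 0$ ($S{\left(I,k \right)} = - \frac{0 I}{3} = \left(- \frac{1}{3}\right) 0 = 0$)
$\frac{o{\left(50,199 \right)}}{7599} + \frac{S{\left(31,-220 \right)}}{-35652} = \frac{50}{7599} + \frac{0}{-35652} = 50 \cdot \frac{1}{7599} + 0 \left(- \frac{1}{35652}\right) = \frac{50}{7599} + 0 = \frac{50}{7599}$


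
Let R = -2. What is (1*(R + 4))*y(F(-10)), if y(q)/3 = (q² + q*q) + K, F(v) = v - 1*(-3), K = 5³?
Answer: 1338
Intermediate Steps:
K = 125
F(v) = 3 + v (F(v) = v + 3 = 3 + v)
y(q) = 375 + 6*q² (y(q) = 3*((q² + q*q) + 125) = 3*((q² + q²) + 125) = 3*(2*q² + 125) = 3*(125 + 2*q²) = 375 + 6*q²)
(1*(R + 4))*y(F(-10)) = (1*(-2 + 4))*(375 + 6*(3 - 10)²) = (1*2)*(375 + 6*(-7)²) = 2*(375 + 6*49) = 2*(375 + 294) = 2*669 = 1338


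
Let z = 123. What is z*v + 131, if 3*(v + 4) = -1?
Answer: -402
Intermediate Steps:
v = -13/3 (v = -4 + (⅓)*(-1) = -4 - ⅓ = -13/3 ≈ -4.3333)
z*v + 131 = 123*(-13/3) + 131 = -533 + 131 = -402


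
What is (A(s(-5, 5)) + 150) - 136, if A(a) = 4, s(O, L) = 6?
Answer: 18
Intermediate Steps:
(A(s(-5, 5)) + 150) - 136 = (4 + 150) - 136 = 154 - 136 = 18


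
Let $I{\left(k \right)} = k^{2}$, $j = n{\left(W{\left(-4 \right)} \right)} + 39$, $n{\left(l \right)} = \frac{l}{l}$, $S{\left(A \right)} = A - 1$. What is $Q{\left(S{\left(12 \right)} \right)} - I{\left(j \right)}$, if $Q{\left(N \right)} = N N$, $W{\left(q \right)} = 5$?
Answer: $-1479$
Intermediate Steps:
$S{\left(A \right)} = -1 + A$
$n{\left(l \right)} = 1$
$j = 40$ ($j = 1 + 39 = 40$)
$Q{\left(N \right)} = N^{2}$
$Q{\left(S{\left(12 \right)} \right)} - I{\left(j \right)} = \left(-1 + 12\right)^{2} - 40^{2} = 11^{2} - 1600 = 121 - 1600 = -1479$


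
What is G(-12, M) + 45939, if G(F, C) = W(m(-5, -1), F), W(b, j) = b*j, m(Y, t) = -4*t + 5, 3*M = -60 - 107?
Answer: 45831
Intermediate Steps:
M = -167/3 (M = (-60 - 107)/3 = (⅓)*(-167) = -167/3 ≈ -55.667)
m(Y, t) = 5 - 4*t
G(F, C) = 9*F (G(F, C) = (5 - 4*(-1))*F = (5 + 4)*F = 9*F)
G(-12, M) + 45939 = 9*(-12) + 45939 = -108 + 45939 = 45831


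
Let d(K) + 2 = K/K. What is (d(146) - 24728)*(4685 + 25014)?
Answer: -734426571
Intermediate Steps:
d(K) = -1 (d(K) = -2 + K/K = -2 + 1 = -1)
(d(146) - 24728)*(4685 + 25014) = (-1 - 24728)*(4685 + 25014) = -24729*29699 = -734426571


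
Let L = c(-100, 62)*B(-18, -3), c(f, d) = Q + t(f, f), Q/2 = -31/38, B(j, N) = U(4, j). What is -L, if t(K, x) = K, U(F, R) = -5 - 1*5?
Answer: -19310/19 ≈ -1016.3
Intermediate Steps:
U(F, R) = -10 (U(F, R) = -5 - 5 = -10)
B(j, N) = -10
Q = -31/19 (Q = 2*(-31/38) = -31/19 ≈ -1.6316)
c(f, d) = -31/19 + f
L = 19310/19 (L = (-31/19 - 100)*(-10) = -1931/19*(-10) = 19310/19 ≈ 1016.3)
-L = -1*19310/19 = -19310/19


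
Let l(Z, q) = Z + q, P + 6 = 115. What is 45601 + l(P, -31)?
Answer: 45679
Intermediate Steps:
P = 109 (P = -6 + 115 = 109)
45601 + l(P, -31) = 45601 + (109 - 31) = 45601 + 78 = 45679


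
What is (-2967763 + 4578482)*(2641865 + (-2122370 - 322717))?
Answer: 316954063382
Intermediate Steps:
(-2967763 + 4578482)*(2641865 + (-2122370 - 322717)) = 1610719*(2641865 - 2445087) = 1610719*196778 = 316954063382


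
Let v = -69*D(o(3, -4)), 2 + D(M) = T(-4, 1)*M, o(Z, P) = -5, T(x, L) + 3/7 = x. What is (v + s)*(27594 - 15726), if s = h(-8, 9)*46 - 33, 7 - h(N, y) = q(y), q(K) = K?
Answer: -125848272/7 ≈ -1.7978e+7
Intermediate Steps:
T(x, L) = -3/7 + x
h(N, y) = 7 - y
s = -125 (s = (7 - 1*9)*46 - 33 = (7 - 9)*46 - 33 = -2*46 - 33 = -92 - 33 = -125)
D(M) = -2 - 31*M/7 (D(M) = -2 + (-3/7 - 4)*M = -2 - 31*M/7)
v = -9729/7 (v = -69*(-2 - 31/7*(-5)) = -69*(-2 + 155/7) = -69*141/7 = -9729/7 ≈ -1389.9)
(v + s)*(27594 - 15726) = (-9729/7 - 125)*(27594 - 15726) = -10604/7*11868 = -125848272/7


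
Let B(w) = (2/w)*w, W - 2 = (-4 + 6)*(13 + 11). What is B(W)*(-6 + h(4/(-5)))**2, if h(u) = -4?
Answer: 200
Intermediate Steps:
W = 50 (W = 2 + (-4 + 6)*(13 + 11) = 2 + 2*24 = 2 + 48 = 50)
B(w) = 2
B(W)*(-6 + h(4/(-5)))**2 = 2*(-6 - 4)**2 = 2*(-10)**2 = 2*100 = 200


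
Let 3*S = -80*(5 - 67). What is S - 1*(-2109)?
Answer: 11287/3 ≈ 3762.3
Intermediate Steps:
S = 4960/3 (S = (-80*(5 - 67))/3 = (-80*(-62))/3 = (⅓)*4960 = 4960/3 ≈ 1653.3)
S - 1*(-2109) = 4960/3 - 1*(-2109) = 4960/3 + 2109 = 11287/3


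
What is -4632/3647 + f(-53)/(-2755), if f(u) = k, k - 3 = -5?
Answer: -12753866/10047485 ≈ -1.2694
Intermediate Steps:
k = -2 (k = 3 - 5 = -2)
f(u) = -2
-4632/3647 + f(-53)/(-2755) = -4632/3647 - 2/(-2755) = -4632*1/3647 - 2*(-1/2755) = -4632/3647 + 2/2755 = -12753866/10047485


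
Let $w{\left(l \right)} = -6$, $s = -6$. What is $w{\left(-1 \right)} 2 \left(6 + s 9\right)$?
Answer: $576$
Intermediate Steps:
$w{\left(-1 \right)} 2 \left(6 + s 9\right) = - 6 \cdot 2 \left(6 - 54\right) = - 6 \cdot 2 \left(-48\right) = \left(-6\right) \left(-96\right) = 576$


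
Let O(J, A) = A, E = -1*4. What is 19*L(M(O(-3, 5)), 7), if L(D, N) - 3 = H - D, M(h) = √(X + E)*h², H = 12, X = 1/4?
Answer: 285 - 475*I*√15/2 ≈ 285.0 - 919.83*I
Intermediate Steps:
E = -4
X = ¼ ≈ 0.25000
M(h) = I*√15*h²/2 (M(h) = √(¼ - 4)*h² = √(-15/4)*h² = (I*√15/2)*h² = I*√15*h²/2)
L(D, N) = 15 - D (L(D, N) = 3 + (12 - D) = 15 - D)
19*L(M(O(-3, 5)), 7) = 19*(15 - I*√15*5²/2) = 19*(15 - I*√15*25/2) = 19*(15 - 25*I*√15/2) = 285 - 475*I*√15/2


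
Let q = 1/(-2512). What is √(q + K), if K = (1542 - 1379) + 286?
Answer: √177078259/628 ≈ 21.190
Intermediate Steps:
q = -1/2512 ≈ -0.00039809
K = 449 (K = 163 + 286 = 449)
√(q + K) = √(-1/2512 + 449) = √(1127887/2512) = √177078259/628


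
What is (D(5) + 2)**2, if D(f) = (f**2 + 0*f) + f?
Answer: 1024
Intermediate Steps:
D(f) = f + f**2 (D(f) = (f**2 + 0) + f = f**2 + f = f + f**2)
(D(5) + 2)**2 = (5*(1 + 5) + 2)**2 = (5*6 + 2)**2 = (30 + 2)**2 = 32**2 = 1024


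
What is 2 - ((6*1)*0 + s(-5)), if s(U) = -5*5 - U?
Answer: 22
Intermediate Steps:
s(U) = -25 - U
2 - ((6*1)*0 + s(-5)) = 2 - ((6*1)*0 + (-25 - 1*(-5))) = 2 - (6*0 + (-25 + 5)) = 2 - (0 - 20) = 2 - (-20) = 2 - 1*(-20) = 2 + 20 = 22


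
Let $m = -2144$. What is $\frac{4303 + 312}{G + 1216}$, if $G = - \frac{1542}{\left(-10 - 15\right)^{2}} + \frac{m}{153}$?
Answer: $\frac{441309375}{114704074} \approx 3.8474$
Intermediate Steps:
$G = - \frac{1575926}{95625}$ ($G = - \frac{1542}{\left(-10 - 15\right)^{2}} - \frac{2144}{153} = - \frac{1542}{\left(-25\right)^{2}} - \frac{2144}{153} = - \frac{1542}{625} - \frac{2144}{153} = - \frac{1575926}{95625} \approx -16.48$)
$\frac{4303 + 312}{G + 1216} = \frac{4303 + 312}{- \frac{1575926}{95625} + 1216} = \frac{4615}{\frac{114704074}{95625}} = 4615 \cdot \frac{95625}{114704074} = \frac{441309375}{114704074}$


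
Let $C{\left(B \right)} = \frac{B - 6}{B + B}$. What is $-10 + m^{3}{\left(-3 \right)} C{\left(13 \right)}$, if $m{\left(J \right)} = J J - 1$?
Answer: $\frac{1662}{13} \approx 127.85$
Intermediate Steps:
$C{\left(B \right)} = \frac{-6 + B}{2 B}$
$m{\left(J \right)} = -1 + J^{2}$ ($m{\left(J \right)} = J^{2} - 1 = -1 + J^{2}$)
$-10 + m^{3}{\left(-3 \right)} C{\left(13 \right)} = -10 + \left(-1 + \left(-3\right)^{2}\right)^{3} \frac{-6 + 13}{2 \cdot 13} = -10 + \left(-1 + 9\right)^{3} \cdot \frac{1}{2} \cdot \frac{1}{13} \cdot 7 = -10 + 8^{3} \cdot \frac{7}{26} = -10 + 512 \cdot \frac{7}{26} = -10 + \frac{1792}{13} = \frac{1662}{13}$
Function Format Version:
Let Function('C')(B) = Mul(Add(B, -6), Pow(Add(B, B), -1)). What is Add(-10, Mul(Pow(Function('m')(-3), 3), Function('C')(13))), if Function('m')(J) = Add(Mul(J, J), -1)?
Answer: Rational(1662, 13) ≈ 127.85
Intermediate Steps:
Function('C')(B) = Mul(Rational(1, 2), Pow(B, -1), Add(-6, B)) (Function('C')(B) = Mul(Add(-6, B), Pow(Mul(2, B), -1)) = Mul(Add(-6, B), Mul(Rational(1, 2), Pow(B, -1))) = Mul(Rational(1, 2), Pow(B, -1), Add(-6, B)))
Function('m')(J) = Add(-1, Pow(J, 2)) (Function('m')(J) = Add(Pow(J, 2), -1) = Add(-1, Pow(J, 2)))
Add(-10, Mul(Pow(Function('m')(-3), 3), Function('C')(13))) = Add(-10, Mul(Pow(Add(-1, Pow(-3, 2)), 3), Mul(Rational(1, 2), Pow(13, -1), Add(-6, 13)))) = Add(-10, Mul(Pow(Add(-1, 9), 3), Mul(Rational(1, 2), Rational(1, 13), 7))) = Add(-10, Mul(Pow(8, 3), Rational(7, 26))) = Add(-10, Mul(512, Rational(7, 26))) = Add(-10, Rational(1792, 13)) = Rational(1662, 13)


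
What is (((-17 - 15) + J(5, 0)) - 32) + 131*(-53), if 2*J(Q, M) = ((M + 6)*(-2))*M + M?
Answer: -7007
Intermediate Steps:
J(Q, M) = M/2 + M*(-12 - 2*M)/2 (J(Q, M) = (((M + 6)*(-2))*M + M)/2 = (((6 + M)*(-2))*M + M)/2 = ((-12 - 2*M)*M + M)/2 = (M*(-12 - 2*M) + M)/2 = (M + M*(-12 - 2*M))/2 = M/2 + M*(-12 - 2*M)/2)
(((-17 - 15) + J(5, 0)) - 32) + 131*(-53) = (((-17 - 15) - ½*0*(11 + 2*0)) - 32) + 131*(-53) = ((-32 - ½*0*(11 + 0)) - 32) - 6943 = ((-32 - ½*0*11) - 32) - 6943 = ((-32 + 0) - 32) - 6943 = (-32 - 32) - 6943 = -64 - 6943 = -7007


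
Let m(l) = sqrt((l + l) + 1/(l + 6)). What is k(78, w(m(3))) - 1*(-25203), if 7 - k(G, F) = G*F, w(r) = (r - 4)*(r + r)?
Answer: 72770/3 + 208*sqrt(55) ≈ 25799.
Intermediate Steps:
m(l) = sqrt(1/(6 + l) + 2*l) (m(l) = sqrt(2*l + 1/(6 + l)) = sqrt(1/(6 + l) + 2*l))
w(r) = 2*r*(-4 + r) (w(r) = (-4 + r)*(2*r) = 2*r*(-4 + r))
k(G, F) = 7 - F*G (k(G, F) = 7 - G*F = 7 - F*G)
k(78, w(m(3))) - 1*(-25203) = (7 - 1*2*sqrt((1 + 2*3*(6 + 3))/(6 + 3))*(-4 + sqrt((1 + 2*3*(6 + 3))/(6 + 3)))*78) - 1*(-25203) = (7 - 1*2*sqrt((1 + 2*3*9)/9)*(-4 + sqrt((1 + 2*3*9)/9))*78) + 25203 = (7 - 1*2*sqrt((1 + 54)/9)*(-4 + sqrt((1 + 54)/9))*78) + 25203 = (7 - 1*2*sqrt((1/9)*55)*(-4 + sqrt((1/9)*55))*78) + 25203 = (7 - 1*2*sqrt(55/9)*(-4 + sqrt(55/9))*78) + 25203 = (7 - 1*2*(sqrt(55)/3)*(-4 + sqrt(55)/3)*78) + 25203 = (7 - 1*2*sqrt(55)*(-4 + sqrt(55)/3)/3*78) + 25203 = (7 - 52*sqrt(55)*(-4 + sqrt(55)/3)) + 25203 = 25210 - 52*sqrt(55)*(-4 + sqrt(55)/3)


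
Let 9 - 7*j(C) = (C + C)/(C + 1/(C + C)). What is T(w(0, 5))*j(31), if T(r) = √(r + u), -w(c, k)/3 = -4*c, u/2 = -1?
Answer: 13463*I*√2/13461 ≈ 1.4144*I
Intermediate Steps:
u = -2 (u = 2*(-1) = -2)
w(c, k) = 12*c (w(c, k) = -(-12)*c = 12*c)
T(r) = √(-2 + r) (T(r) = √(r - 2) = √(-2 + r))
j(C) = 9/7 - 2*C/(7*(C + 1/(2*C))) (j(C) = 9/7 - (C + C)/(7*(C + 1/(C + C))) = 9/7 - 2*C/(7*(C + 1/(2*C))))
T(w(0, 5))*j(31) = √(-2 + 12*0)*((9 + 14*31²)/(7*(1 + 2*31²))) = √(-2 + 0)*((9 + 14*961)/(7*(1 + 2*961))) = √(-2)*((9 + 13454)/(7*(1 + 1922))) = (I*√2)*((⅐)*13463/1923) = (I*√2)*((⅐)*(1/1923)*13463) = (I*√2)*(13463/13461) = 13463*I*√2/13461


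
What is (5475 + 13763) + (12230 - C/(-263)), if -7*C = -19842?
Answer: 57952430/1841 ≈ 31479.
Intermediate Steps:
C = 19842/7 (C = -⅐*(-19842) = 19842/7 ≈ 2834.6)
(5475 + 13763) + (12230 - C/(-263)) = (5475 + 13763) + (12230 - 19842/(7*(-263))) = 19238 + (12230 - 19842*(-1)/(7*263)) = 19238 + (12230 - 1*(-19842/1841)) = 19238 + (12230 + 19842/1841) = 19238 + 22535272/1841 = 57952430/1841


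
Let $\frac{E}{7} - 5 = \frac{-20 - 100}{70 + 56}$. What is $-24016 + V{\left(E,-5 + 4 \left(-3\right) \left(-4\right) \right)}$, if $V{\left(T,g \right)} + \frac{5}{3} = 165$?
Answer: $- \frac{71558}{3} \approx -23853.0$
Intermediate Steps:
$E = \frac{85}{3}$ ($E = 35 + 7 \frac{-20 - 100}{70 + 56} = 35 + 7 \left(- \frac{120}{126}\right) = 35 + 7 \left(\left(-120\right) \frac{1}{126}\right) = 35 + 7 \left(- \frac{20}{21}\right) = 35 - \frac{20}{3} = \frac{85}{3} \approx 28.333$)
$V{\left(T,g \right)} = \frac{490}{3}$ ($V{\left(T,g \right)} = - \frac{5}{3} + 165 = \frac{490}{3}$)
$-24016 + V{\left(E,-5 + 4 \left(-3\right) \left(-4\right) \right)} = -24016 + \frac{490}{3} = - \frac{71558}{3}$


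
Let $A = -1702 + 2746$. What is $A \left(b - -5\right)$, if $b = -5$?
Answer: $0$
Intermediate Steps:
$A = 1044$
$A \left(b - -5\right) = 1044 \left(-5 - -5\right) = 1044 \left(-5 + 5\right) = 1044 \cdot 0 = 0$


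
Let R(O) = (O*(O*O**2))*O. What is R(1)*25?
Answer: 25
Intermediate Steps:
R(O) = O**5 (R(O) = (O*O**3)*O = O**4*O = O**5)
R(1)*25 = 1**5*25 = 1*25 = 25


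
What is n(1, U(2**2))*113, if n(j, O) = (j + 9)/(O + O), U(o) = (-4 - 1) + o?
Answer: -565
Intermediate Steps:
U(o) = -5 + o
n(j, O) = (9 + j)/(2*O) (n(j, O) = (9 + j)/((2*O)) = (9 + j)*(1/(2*O)) = (9 + j)/(2*O))
n(1, U(2**2))*113 = ((9 + 1)/(2*(-5 + 2**2)))*113 = ((1/2)*10/(-5 + 4))*113 = ((1/2)*10/(-1))*113 = ((1/2)*(-1)*10)*113 = -5*113 = -565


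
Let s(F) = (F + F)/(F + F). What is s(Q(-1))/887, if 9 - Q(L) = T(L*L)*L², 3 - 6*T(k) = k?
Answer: 1/887 ≈ 0.0011274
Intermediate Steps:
T(k) = ½ - k/6
Q(L) = 9 - L²*(½ - L²/6) (Q(L) = 9 - (½ - L*L/6)*L² = 9 - (½ - L²/6)*L² = 9 - L²*(½ - L²/6))
s(F) = 1 (s(F) = (2*F)/((2*F)) = (2*F)*(1/(2*F)) = 1)
s(Q(-1))/887 = 1/887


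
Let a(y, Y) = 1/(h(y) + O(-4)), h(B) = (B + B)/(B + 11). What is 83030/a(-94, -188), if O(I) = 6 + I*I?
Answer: 167222420/83 ≈ 2.0147e+6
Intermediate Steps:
h(B) = 2*B/(11 + B) (h(B) = (2*B)/(11 + B) = 2*B/(11 + B))
O(I) = 6 + I²
a(y, Y) = 1/(22 + 2*y/(11 + y)) (a(y, Y) = 1/(2*y/(11 + y) + (6 + (-4)²)) = 1/(2*y/(11 + y) + (6 + 16)) = 1/(2*y/(11 + y) + 22) = 1/(22 + 2*y/(11 + y)))
83030/a(-94, -188) = 83030/(((11 - 94)/(2*(121 + 12*(-94))))) = 83030/(((½)*(-83)/(121 - 1128))) = 83030/(((½)*(-83)/(-1007))) = 83030/(((½)*(-1/1007)*(-83))) = 83030/(83/2014) = 83030*(2014/83) = 167222420/83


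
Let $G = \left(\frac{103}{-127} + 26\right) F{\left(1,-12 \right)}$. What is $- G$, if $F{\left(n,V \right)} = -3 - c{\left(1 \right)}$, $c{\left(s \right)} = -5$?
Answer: $- \frac{6398}{127} \approx -50.378$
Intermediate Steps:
$F{\left(n,V \right)} = 2$ ($F{\left(n,V \right)} = -3 - -5 = -3 + 5 = 2$)
$G = \frac{6398}{127}$ ($G = \left(\frac{103}{-127} + 26\right) 2 = \left(103 \left(- \frac{1}{127}\right) + 26\right) 2 = \left(- \frac{103}{127} + 26\right) 2 = \frac{3199}{127} \cdot 2 = \frac{6398}{127} \approx 50.378$)
$- G = \left(-1\right) \frac{6398}{127} = - \frac{6398}{127}$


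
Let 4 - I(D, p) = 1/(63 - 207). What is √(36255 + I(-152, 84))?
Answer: √5221297/12 ≈ 190.42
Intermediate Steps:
I(D, p) = 577/144 (I(D, p) = 4 - 1/(63 - 207) = 4 - 1/(-144) = 4 - 1*(-1/144) = 4 + 1/144 = 577/144)
√(36255 + I(-152, 84)) = √(36255 + 577/144) = √(5221297/144) = √5221297/12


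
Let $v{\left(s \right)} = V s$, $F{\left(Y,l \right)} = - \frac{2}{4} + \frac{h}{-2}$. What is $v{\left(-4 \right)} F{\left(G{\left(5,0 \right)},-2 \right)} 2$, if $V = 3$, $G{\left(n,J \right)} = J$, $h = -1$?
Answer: $0$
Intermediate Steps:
$F{\left(Y,l \right)} = 0$ ($F{\left(Y,l \right)} = - \frac{2}{4} - \frac{1}{-2} = \left(-2\right) \frac{1}{4} - - \frac{1}{2} = - \frac{1}{2} + \frac{1}{2} = 0$)
$v{\left(s \right)} = 3 s$
$v{\left(-4 \right)} F{\left(G{\left(5,0 \right)},-2 \right)} 2 = 3 \left(-4\right) 0 \cdot 2 = \left(-12\right) 0 \cdot 2 = 0 \cdot 2 = 0$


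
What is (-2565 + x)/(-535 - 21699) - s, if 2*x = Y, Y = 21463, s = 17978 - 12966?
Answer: -222889949/44468 ≈ -5012.4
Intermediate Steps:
s = 5012
x = 21463/2 (x = (½)*21463 = 21463/2 ≈ 10732.)
(-2565 + x)/(-535 - 21699) - s = (-2565 + 21463/2)/(-535 - 21699) - 1*5012 = (16333/2)/(-22234) - 5012 = (16333/2)*(-1/22234) - 5012 = -16333/44468 - 5012 = -222889949/44468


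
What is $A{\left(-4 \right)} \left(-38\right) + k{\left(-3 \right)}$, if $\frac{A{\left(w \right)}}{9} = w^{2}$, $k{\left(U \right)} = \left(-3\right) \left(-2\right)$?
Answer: $-5466$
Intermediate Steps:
$k{\left(U \right)} = 6$
$A{\left(w \right)} = 9 w^{2}$
$A{\left(-4 \right)} \left(-38\right) + k{\left(-3 \right)} = 9 \left(-4\right)^{2} \left(-38\right) + 6 = 9 \cdot 16 \left(-38\right) + 6 = 144 \left(-38\right) + 6 = -5472 + 6 = -5466$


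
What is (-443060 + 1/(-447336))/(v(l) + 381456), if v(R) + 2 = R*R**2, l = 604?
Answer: -198196688161/98740617532848 ≈ -0.0020072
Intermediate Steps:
v(R) = -2 + R**3 (v(R) = -2 + R*R**2 = -2 + R**3)
(-443060 + 1/(-447336))/(v(l) + 381456) = (-443060 + 1/(-447336))/((-2 + 604**3) + 381456) = (-443060 - 1/447336)/((-2 + 220348864) + 381456) = -198196688161/(447336*(220348862 + 381456)) = -198196688161/447336/220730318 = -198196688161/447336*1/220730318 = -198196688161/98740617532848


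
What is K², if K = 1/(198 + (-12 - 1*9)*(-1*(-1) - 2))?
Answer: 1/47961 ≈ 2.0850e-5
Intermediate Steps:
K = 1/219 (K = 1/(198 + (-12 - 9)*(1 - 2)) = 1/(198 - 21*(-1)) = 1/(198 + 21) = 1/219 ≈ 0.0045662)
K² = (1/219)² = 1/47961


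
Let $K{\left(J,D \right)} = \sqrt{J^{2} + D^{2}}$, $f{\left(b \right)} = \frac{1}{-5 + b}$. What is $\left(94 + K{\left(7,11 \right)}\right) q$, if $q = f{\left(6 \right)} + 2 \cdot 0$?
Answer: $94 + \sqrt{170} \approx 107.04$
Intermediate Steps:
$q = 1$ ($q = \frac{1}{-5 + 6} + 2 \cdot 0 = 1^{-1} + 0 = 1 + 0 = 1$)
$K{\left(J,D \right)} = \sqrt{D^{2} + J^{2}}$
$\left(94 + K{\left(7,11 \right)}\right) q = \left(94 + \sqrt{11^{2} + 7^{2}}\right) 1 = \left(94 + \sqrt{121 + 49}\right) 1 = \left(94 + \sqrt{170}\right) 1 = 94 + \sqrt{170}$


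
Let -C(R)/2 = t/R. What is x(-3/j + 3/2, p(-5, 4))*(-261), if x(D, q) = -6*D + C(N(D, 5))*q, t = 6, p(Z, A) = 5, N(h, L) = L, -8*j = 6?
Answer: 11745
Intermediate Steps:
j = -¾ (j = -⅛*6 = -¾ ≈ -0.75000)
C(R) = -12/R
x(D, q) = -6*D - 12*q/5 (x(D, q) = -6*D + (-12/5)*q = -6*D + (-12*⅕)*q = -6*D - 12*q/5)
x(-3/j + 3/2, p(-5, 4))*(-261) = (-6*(-3/(-¾) + 3/2) - 12/5*5)*(-261) = (-6*(-3*(-4/3) + 3*(½)) - 12)*(-261) = (-6*(4 + 3/2) - 12)*(-261) = (-6*11/2 - 12)*(-261) = (-33 - 12)*(-261) = -45*(-261) = 11745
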